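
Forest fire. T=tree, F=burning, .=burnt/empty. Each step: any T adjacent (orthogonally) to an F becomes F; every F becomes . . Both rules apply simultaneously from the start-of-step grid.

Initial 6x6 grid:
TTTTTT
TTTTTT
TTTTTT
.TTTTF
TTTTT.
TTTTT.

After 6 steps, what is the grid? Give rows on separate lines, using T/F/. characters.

Step 1: 2 trees catch fire, 1 burn out
  TTTTTT
  TTTTTT
  TTTTTF
  .TTTF.
  TTTTT.
  TTTTT.
Step 2: 4 trees catch fire, 2 burn out
  TTTTTT
  TTTTTF
  TTTTF.
  .TTF..
  TTTTF.
  TTTTT.
Step 3: 6 trees catch fire, 4 burn out
  TTTTTF
  TTTTF.
  TTTF..
  .TF...
  TTTF..
  TTTTF.
Step 4: 6 trees catch fire, 6 burn out
  TTTTF.
  TTTF..
  TTF...
  .F....
  TTF...
  TTTF..
Step 5: 5 trees catch fire, 6 burn out
  TTTF..
  TTF...
  TF....
  ......
  TF....
  TTF...
Step 6: 5 trees catch fire, 5 burn out
  TTF...
  TF....
  F.....
  ......
  F.....
  TF....

TTF...
TF....
F.....
......
F.....
TF....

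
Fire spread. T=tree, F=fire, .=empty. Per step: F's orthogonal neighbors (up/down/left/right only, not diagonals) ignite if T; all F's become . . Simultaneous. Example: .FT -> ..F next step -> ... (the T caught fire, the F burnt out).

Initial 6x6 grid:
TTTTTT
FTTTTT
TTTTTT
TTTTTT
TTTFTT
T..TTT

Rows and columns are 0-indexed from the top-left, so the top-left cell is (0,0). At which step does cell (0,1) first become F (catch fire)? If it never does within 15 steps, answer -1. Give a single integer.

Step 1: cell (0,1)='T' (+7 fires, +2 burnt)
Step 2: cell (0,1)='F' (+10 fires, +7 burnt)
  -> target ignites at step 2
Step 3: cell (0,1)='.' (+8 fires, +10 burnt)
Step 4: cell (0,1)='.' (+4 fires, +8 burnt)
Step 5: cell (0,1)='.' (+2 fires, +4 burnt)
Step 6: cell (0,1)='.' (+1 fires, +2 burnt)
Step 7: cell (0,1)='.' (+0 fires, +1 burnt)
  fire out at step 7

2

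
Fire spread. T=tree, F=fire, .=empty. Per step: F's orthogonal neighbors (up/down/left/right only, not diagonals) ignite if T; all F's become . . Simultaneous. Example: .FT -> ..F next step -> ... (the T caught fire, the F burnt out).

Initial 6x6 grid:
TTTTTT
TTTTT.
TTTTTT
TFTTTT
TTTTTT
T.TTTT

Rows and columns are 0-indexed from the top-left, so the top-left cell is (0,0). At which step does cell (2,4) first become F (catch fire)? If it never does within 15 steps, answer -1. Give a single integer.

Step 1: cell (2,4)='T' (+4 fires, +1 burnt)
Step 2: cell (2,4)='T' (+6 fires, +4 burnt)
Step 3: cell (2,4)='T' (+8 fires, +6 burnt)
Step 4: cell (2,4)='F' (+7 fires, +8 burnt)
  -> target ignites at step 4
Step 5: cell (2,4)='.' (+5 fires, +7 burnt)
Step 6: cell (2,4)='.' (+2 fires, +5 burnt)
Step 7: cell (2,4)='.' (+1 fires, +2 burnt)
Step 8: cell (2,4)='.' (+0 fires, +1 burnt)
  fire out at step 8

4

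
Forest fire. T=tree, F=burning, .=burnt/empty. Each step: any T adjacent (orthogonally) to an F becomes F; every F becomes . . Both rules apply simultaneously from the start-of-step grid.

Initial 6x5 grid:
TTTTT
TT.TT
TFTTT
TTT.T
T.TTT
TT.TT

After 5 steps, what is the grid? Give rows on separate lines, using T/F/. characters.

Step 1: 4 trees catch fire, 1 burn out
  TTTTT
  TF.TT
  F.FTT
  TFT.T
  T.TTT
  TT.TT
Step 2: 5 trees catch fire, 4 burn out
  TFTTT
  F..TT
  ...FT
  F.F.T
  T.TTT
  TT.TT
Step 3: 6 trees catch fire, 5 burn out
  F.FTT
  ...FT
  ....F
  ....T
  F.FTT
  TT.TT
Step 4: 5 trees catch fire, 6 burn out
  ...FT
  ....F
  .....
  ....F
  ...FT
  FT.TT
Step 5: 4 trees catch fire, 5 burn out
  ....F
  .....
  .....
  .....
  ....F
  .F.FT

....F
.....
.....
.....
....F
.F.FT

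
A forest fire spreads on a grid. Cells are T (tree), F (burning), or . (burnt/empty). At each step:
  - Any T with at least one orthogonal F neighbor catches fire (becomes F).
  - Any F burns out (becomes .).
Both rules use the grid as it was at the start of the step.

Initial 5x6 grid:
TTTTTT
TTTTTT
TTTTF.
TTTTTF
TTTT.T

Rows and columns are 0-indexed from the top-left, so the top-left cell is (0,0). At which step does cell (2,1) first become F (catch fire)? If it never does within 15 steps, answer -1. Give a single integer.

Step 1: cell (2,1)='T' (+4 fires, +2 burnt)
Step 2: cell (2,1)='T' (+5 fires, +4 burnt)
Step 3: cell (2,1)='F' (+6 fires, +5 burnt)
  -> target ignites at step 3
Step 4: cell (2,1)='.' (+5 fires, +6 burnt)
Step 5: cell (2,1)='.' (+4 fires, +5 burnt)
Step 6: cell (2,1)='.' (+2 fires, +4 burnt)
Step 7: cell (2,1)='.' (+0 fires, +2 burnt)
  fire out at step 7

3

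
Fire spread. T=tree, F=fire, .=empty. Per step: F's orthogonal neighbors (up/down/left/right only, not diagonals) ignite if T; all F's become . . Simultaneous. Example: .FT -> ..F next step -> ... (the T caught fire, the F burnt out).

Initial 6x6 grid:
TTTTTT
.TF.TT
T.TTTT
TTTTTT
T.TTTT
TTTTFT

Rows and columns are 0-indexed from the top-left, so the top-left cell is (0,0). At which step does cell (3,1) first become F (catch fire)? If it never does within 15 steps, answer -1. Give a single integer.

Step 1: cell (3,1)='T' (+6 fires, +2 burnt)
Step 2: cell (3,1)='T' (+8 fires, +6 burnt)
Step 3: cell (3,1)='F' (+8 fires, +8 burnt)
  -> target ignites at step 3
Step 4: cell (3,1)='.' (+5 fires, +8 burnt)
Step 5: cell (3,1)='.' (+3 fires, +5 burnt)
Step 6: cell (3,1)='.' (+0 fires, +3 burnt)
  fire out at step 6

3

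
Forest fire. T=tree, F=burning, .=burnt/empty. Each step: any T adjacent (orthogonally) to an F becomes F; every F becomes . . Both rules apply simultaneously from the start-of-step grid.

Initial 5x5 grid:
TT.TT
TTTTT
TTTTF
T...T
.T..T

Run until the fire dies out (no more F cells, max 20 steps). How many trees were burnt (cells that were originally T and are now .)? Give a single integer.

Step 1: +3 fires, +1 burnt (F count now 3)
Step 2: +4 fires, +3 burnt (F count now 4)
Step 3: +3 fires, +4 burnt (F count now 3)
Step 4: +2 fires, +3 burnt (F count now 2)
Step 5: +3 fires, +2 burnt (F count now 3)
Step 6: +1 fires, +3 burnt (F count now 1)
Step 7: +0 fires, +1 burnt (F count now 0)
Fire out after step 7
Initially T: 17, now '.': 24
Total burnt (originally-T cells now '.'): 16

Answer: 16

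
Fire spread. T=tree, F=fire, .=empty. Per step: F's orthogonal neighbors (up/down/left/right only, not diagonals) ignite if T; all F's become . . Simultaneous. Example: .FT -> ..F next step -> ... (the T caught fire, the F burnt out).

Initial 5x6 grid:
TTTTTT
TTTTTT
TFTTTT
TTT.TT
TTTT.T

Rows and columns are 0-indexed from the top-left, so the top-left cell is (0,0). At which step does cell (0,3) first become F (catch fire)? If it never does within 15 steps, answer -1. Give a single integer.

Step 1: cell (0,3)='T' (+4 fires, +1 burnt)
Step 2: cell (0,3)='T' (+7 fires, +4 burnt)
Step 3: cell (0,3)='T' (+6 fires, +7 burnt)
Step 4: cell (0,3)='F' (+5 fires, +6 burnt)
  -> target ignites at step 4
Step 5: cell (0,3)='.' (+3 fires, +5 burnt)
Step 6: cell (0,3)='.' (+2 fires, +3 burnt)
Step 7: cell (0,3)='.' (+0 fires, +2 burnt)
  fire out at step 7

4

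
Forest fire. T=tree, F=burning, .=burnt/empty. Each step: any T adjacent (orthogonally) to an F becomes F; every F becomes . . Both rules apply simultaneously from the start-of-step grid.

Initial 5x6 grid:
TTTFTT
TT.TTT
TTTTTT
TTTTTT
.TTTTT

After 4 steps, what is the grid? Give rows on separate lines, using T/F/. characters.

Step 1: 3 trees catch fire, 1 burn out
  TTF.FT
  TT.FTT
  TTTTTT
  TTTTTT
  .TTTTT
Step 2: 4 trees catch fire, 3 burn out
  TF...F
  TT..FT
  TTTFTT
  TTTTTT
  .TTTTT
Step 3: 6 trees catch fire, 4 burn out
  F.....
  TF...F
  TTF.FT
  TTTFTT
  .TTTTT
Step 4: 6 trees catch fire, 6 burn out
  ......
  F.....
  TF...F
  TTF.FT
  .TTFTT

......
F.....
TF...F
TTF.FT
.TTFTT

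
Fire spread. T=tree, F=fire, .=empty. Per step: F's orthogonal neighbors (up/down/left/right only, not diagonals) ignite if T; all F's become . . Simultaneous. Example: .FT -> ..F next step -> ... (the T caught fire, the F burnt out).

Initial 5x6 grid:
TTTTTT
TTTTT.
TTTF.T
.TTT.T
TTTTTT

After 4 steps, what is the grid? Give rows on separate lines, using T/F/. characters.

Step 1: 3 trees catch fire, 1 burn out
  TTTTTT
  TTTFT.
  TTF..T
  .TTF.T
  TTTTTT
Step 2: 6 trees catch fire, 3 burn out
  TTTFTT
  TTF.F.
  TF...T
  .TF..T
  TTTFTT
Step 3: 7 trees catch fire, 6 burn out
  TTF.FT
  TF....
  F....T
  .F...T
  TTF.FT
Step 4: 5 trees catch fire, 7 burn out
  TF...F
  F.....
  .....T
  .....T
  TF...F

TF...F
F.....
.....T
.....T
TF...F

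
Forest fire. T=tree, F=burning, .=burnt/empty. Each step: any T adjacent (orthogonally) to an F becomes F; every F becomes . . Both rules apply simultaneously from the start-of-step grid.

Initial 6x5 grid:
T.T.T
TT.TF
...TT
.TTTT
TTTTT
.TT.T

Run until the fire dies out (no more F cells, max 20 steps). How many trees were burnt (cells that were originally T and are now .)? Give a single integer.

Step 1: +3 fires, +1 burnt (F count now 3)
Step 2: +2 fires, +3 burnt (F count now 2)
Step 3: +2 fires, +2 burnt (F count now 2)
Step 4: +3 fires, +2 burnt (F count now 3)
Step 5: +2 fires, +3 burnt (F count now 2)
Step 6: +2 fires, +2 burnt (F count now 2)
Step 7: +2 fires, +2 burnt (F count now 2)
Step 8: +0 fires, +2 burnt (F count now 0)
Fire out after step 8
Initially T: 20, now '.': 26
Total burnt (originally-T cells now '.'): 16

Answer: 16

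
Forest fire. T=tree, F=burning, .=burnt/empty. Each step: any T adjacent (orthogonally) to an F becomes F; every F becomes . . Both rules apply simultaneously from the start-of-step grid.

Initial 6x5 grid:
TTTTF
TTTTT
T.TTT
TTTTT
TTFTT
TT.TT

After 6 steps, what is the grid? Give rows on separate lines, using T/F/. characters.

Step 1: 5 trees catch fire, 2 burn out
  TTTF.
  TTTTF
  T.TTT
  TTFTT
  TF.FT
  TT.TT
Step 2: 10 trees catch fire, 5 burn out
  TTF..
  TTTF.
  T.FTF
  TF.FT
  F...F
  TF.FT
Step 3: 7 trees catch fire, 10 burn out
  TF...
  TTF..
  T..F.
  F...F
  .....
  F...F
Step 4: 3 trees catch fire, 7 burn out
  F....
  TF...
  F....
  .....
  .....
  .....
Step 5: 1 trees catch fire, 3 burn out
  .....
  F....
  .....
  .....
  .....
  .....
Step 6: 0 trees catch fire, 1 burn out
  .....
  .....
  .....
  .....
  .....
  .....

.....
.....
.....
.....
.....
.....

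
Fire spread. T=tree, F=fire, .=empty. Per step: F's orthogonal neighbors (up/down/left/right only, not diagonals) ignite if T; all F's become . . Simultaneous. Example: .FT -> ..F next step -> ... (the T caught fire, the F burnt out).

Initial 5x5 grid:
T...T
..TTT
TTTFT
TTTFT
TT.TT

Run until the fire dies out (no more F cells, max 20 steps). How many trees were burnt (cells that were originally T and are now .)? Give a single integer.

Answer: 16

Derivation:
Step 1: +6 fires, +2 burnt (F count now 6)
Step 2: +5 fires, +6 burnt (F count now 5)
Step 3: +4 fires, +5 burnt (F count now 4)
Step 4: +1 fires, +4 burnt (F count now 1)
Step 5: +0 fires, +1 burnt (F count now 0)
Fire out after step 5
Initially T: 17, now '.': 24
Total burnt (originally-T cells now '.'): 16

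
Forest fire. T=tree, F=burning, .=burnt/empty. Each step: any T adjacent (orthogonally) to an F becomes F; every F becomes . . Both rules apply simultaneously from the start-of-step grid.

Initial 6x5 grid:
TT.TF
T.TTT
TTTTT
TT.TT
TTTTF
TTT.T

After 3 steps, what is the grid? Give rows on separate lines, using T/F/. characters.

Step 1: 5 trees catch fire, 2 burn out
  TT.F.
  T.TTF
  TTTTT
  TT.TF
  TTTF.
  TTT.F
Step 2: 4 trees catch fire, 5 burn out
  TT...
  T.TF.
  TTTTF
  TT.F.
  TTF..
  TTT..
Step 3: 4 trees catch fire, 4 burn out
  TT...
  T.F..
  TTTF.
  TT...
  TF...
  TTF..

TT...
T.F..
TTTF.
TT...
TF...
TTF..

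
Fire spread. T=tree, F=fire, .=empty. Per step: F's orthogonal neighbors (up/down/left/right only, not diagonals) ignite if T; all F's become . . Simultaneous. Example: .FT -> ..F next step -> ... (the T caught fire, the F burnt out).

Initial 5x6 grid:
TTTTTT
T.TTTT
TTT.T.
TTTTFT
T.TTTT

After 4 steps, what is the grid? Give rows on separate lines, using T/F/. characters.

Step 1: 4 trees catch fire, 1 burn out
  TTTTTT
  T.TTTT
  TTT.F.
  TTTF.F
  T.TTFT
Step 2: 4 trees catch fire, 4 burn out
  TTTTTT
  T.TTFT
  TTT...
  TTF...
  T.TF.F
Step 3: 6 trees catch fire, 4 burn out
  TTTTFT
  T.TF.F
  TTF...
  TF....
  T.F...
Step 4: 5 trees catch fire, 6 burn out
  TTTF.F
  T.F...
  TF....
  F.....
  T.....

TTTF.F
T.F...
TF....
F.....
T.....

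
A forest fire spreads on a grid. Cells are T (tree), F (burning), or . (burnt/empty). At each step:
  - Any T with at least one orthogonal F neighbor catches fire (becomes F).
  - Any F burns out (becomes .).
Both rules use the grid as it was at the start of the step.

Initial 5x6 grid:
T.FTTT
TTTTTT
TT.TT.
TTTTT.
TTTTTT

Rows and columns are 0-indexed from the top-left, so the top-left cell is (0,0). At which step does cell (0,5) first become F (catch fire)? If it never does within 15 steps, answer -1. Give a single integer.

Step 1: cell (0,5)='T' (+2 fires, +1 burnt)
Step 2: cell (0,5)='T' (+3 fires, +2 burnt)
Step 3: cell (0,5)='F' (+5 fires, +3 burnt)
  -> target ignites at step 3
Step 4: cell (0,5)='.' (+6 fires, +5 burnt)
Step 5: cell (0,5)='.' (+5 fires, +6 burnt)
Step 6: cell (0,5)='.' (+3 fires, +5 burnt)
Step 7: cell (0,5)='.' (+1 fires, +3 burnt)
Step 8: cell (0,5)='.' (+0 fires, +1 burnt)
  fire out at step 8

3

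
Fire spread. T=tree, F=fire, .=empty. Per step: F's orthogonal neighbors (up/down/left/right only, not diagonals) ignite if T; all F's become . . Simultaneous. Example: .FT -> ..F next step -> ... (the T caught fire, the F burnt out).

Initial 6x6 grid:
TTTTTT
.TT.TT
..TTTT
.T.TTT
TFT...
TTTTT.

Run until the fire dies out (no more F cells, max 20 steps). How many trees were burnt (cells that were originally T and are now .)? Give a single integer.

Answer: 8

Derivation:
Step 1: +4 fires, +1 burnt (F count now 4)
Step 2: +2 fires, +4 burnt (F count now 2)
Step 3: +1 fires, +2 burnt (F count now 1)
Step 4: +1 fires, +1 burnt (F count now 1)
Step 5: +0 fires, +1 burnt (F count now 0)
Fire out after step 5
Initially T: 25, now '.': 19
Total burnt (originally-T cells now '.'): 8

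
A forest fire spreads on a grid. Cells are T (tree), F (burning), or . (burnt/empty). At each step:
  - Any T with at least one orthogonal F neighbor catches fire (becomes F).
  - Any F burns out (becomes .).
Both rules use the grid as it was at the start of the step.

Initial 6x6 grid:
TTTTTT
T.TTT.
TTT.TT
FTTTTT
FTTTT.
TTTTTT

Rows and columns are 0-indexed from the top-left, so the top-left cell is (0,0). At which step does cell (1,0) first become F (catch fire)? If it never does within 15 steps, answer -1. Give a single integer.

Step 1: cell (1,0)='T' (+4 fires, +2 burnt)
Step 2: cell (1,0)='F' (+5 fires, +4 burnt)
  -> target ignites at step 2
Step 3: cell (1,0)='.' (+5 fires, +5 burnt)
Step 4: cell (1,0)='.' (+5 fires, +5 burnt)
Step 5: cell (1,0)='.' (+5 fires, +5 burnt)
Step 6: cell (1,0)='.' (+4 fires, +5 burnt)
Step 7: cell (1,0)='.' (+1 fires, +4 burnt)
Step 8: cell (1,0)='.' (+1 fires, +1 burnt)
Step 9: cell (1,0)='.' (+0 fires, +1 burnt)
  fire out at step 9

2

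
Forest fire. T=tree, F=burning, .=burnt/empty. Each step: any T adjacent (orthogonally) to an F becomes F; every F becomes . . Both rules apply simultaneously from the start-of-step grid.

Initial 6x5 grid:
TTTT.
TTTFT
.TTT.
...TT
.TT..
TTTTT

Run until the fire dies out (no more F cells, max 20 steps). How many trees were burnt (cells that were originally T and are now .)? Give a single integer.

Step 1: +4 fires, +1 burnt (F count now 4)
Step 2: +4 fires, +4 burnt (F count now 4)
Step 3: +4 fires, +4 burnt (F count now 4)
Step 4: +1 fires, +4 burnt (F count now 1)
Step 5: +0 fires, +1 burnt (F count now 0)
Fire out after step 5
Initially T: 20, now '.': 23
Total burnt (originally-T cells now '.'): 13

Answer: 13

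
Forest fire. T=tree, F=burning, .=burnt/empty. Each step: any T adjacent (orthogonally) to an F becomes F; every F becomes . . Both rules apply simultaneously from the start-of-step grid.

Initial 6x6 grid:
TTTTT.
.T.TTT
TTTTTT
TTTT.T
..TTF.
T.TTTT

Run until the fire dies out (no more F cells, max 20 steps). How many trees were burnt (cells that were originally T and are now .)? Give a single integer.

Answer: 26

Derivation:
Step 1: +2 fires, +1 burnt (F count now 2)
Step 2: +4 fires, +2 burnt (F count now 4)
Step 3: +3 fires, +4 burnt (F count now 3)
Step 4: +4 fires, +3 burnt (F count now 4)
Step 5: +5 fires, +4 burnt (F count now 5)
Step 6: +6 fires, +5 burnt (F count now 6)
Step 7: +1 fires, +6 burnt (F count now 1)
Step 8: +1 fires, +1 burnt (F count now 1)
Step 9: +0 fires, +1 burnt (F count now 0)
Fire out after step 9
Initially T: 27, now '.': 35
Total burnt (originally-T cells now '.'): 26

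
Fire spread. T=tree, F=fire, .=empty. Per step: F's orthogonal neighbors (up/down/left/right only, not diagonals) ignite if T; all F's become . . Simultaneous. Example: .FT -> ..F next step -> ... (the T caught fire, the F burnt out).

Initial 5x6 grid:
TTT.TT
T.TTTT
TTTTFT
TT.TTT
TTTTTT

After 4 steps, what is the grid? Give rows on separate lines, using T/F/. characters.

Step 1: 4 trees catch fire, 1 burn out
  TTT.TT
  T.TTFT
  TTTF.F
  TT.TFT
  TTTTTT
Step 2: 7 trees catch fire, 4 burn out
  TTT.FT
  T.TF.F
  TTF...
  TT.F.F
  TTTTFT
Step 3: 5 trees catch fire, 7 burn out
  TTT..F
  T.F...
  TF....
  TT....
  TTTF.F
Step 4: 4 trees catch fire, 5 burn out
  TTF...
  T.....
  F.....
  TF....
  TTF...

TTF...
T.....
F.....
TF....
TTF...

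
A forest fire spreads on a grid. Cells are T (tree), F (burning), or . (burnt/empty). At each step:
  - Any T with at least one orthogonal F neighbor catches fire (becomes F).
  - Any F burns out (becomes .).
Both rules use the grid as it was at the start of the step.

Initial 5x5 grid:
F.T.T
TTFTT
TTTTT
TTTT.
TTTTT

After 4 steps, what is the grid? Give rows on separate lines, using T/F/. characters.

Step 1: 5 trees catch fire, 2 burn out
  ..F.T
  FF.FT
  TTFTT
  TTTT.
  TTTTT
Step 2: 5 trees catch fire, 5 burn out
  ....T
  ....F
  FF.FT
  TTFT.
  TTTTT
Step 3: 6 trees catch fire, 5 burn out
  ....F
  .....
  ....F
  FF.F.
  TTFTT
Step 4: 3 trees catch fire, 6 burn out
  .....
  .....
  .....
  .....
  FF.FT

.....
.....
.....
.....
FF.FT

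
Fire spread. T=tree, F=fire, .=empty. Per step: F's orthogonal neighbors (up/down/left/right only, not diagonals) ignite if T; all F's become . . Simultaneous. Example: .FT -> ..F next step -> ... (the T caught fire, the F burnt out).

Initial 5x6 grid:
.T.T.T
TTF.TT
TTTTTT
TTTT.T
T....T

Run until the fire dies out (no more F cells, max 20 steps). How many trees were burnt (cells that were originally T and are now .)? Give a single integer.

Answer: 19

Derivation:
Step 1: +2 fires, +1 burnt (F count now 2)
Step 2: +5 fires, +2 burnt (F count now 5)
Step 3: +4 fires, +5 burnt (F count now 4)
Step 4: +3 fires, +4 burnt (F count now 3)
Step 5: +3 fires, +3 burnt (F count now 3)
Step 6: +2 fires, +3 burnt (F count now 2)
Step 7: +0 fires, +2 burnt (F count now 0)
Fire out after step 7
Initially T: 20, now '.': 29
Total burnt (originally-T cells now '.'): 19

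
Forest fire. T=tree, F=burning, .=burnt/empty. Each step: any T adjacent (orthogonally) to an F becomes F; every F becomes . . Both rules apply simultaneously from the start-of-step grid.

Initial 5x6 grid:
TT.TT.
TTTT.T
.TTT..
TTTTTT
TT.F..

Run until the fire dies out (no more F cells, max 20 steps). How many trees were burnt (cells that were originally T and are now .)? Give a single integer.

Answer: 19

Derivation:
Step 1: +1 fires, +1 burnt (F count now 1)
Step 2: +3 fires, +1 burnt (F count now 3)
Step 3: +4 fires, +3 burnt (F count now 4)
Step 4: +5 fires, +4 burnt (F count now 5)
Step 5: +3 fires, +5 burnt (F count now 3)
Step 6: +2 fires, +3 burnt (F count now 2)
Step 7: +1 fires, +2 burnt (F count now 1)
Step 8: +0 fires, +1 burnt (F count now 0)
Fire out after step 8
Initially T: 20, now '.': 29
Total burnt (originally-T cells now '.'): 19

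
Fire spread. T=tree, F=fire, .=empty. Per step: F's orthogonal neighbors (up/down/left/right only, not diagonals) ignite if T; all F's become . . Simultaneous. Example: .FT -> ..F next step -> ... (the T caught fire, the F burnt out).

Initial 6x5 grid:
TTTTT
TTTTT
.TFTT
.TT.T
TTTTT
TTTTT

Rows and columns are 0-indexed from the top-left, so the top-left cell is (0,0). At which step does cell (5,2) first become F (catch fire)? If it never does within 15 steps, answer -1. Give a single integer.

Step 1: cell (5,2)='T' (+4 fires, +1 burnt)
Step 2: cell (5,2)='T' (+6 fires, +4 burnt)
Step 3: cell (5,2)='F' (+8 fires, +6 burnt)
  -> target ignites at step 3
Step 4: cell (5,2)='.' (+6 fires, +8 burnt)
Step 5: cell (5,2)='.' (+2 fires, +6 burnt)
Step 6: cell (5,2)='.' (+0 fires, +2 burnt)
  fire out at step 6

3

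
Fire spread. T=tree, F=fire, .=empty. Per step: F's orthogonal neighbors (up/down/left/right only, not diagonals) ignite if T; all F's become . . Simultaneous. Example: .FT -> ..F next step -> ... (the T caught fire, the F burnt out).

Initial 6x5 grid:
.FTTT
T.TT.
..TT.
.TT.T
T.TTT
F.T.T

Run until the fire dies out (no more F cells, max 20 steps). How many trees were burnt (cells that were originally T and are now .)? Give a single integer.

Step 1: +2 fires, +2 burnt (F count now 2)
Step 2: +2 fires, +2 burnt (F count now 2)
Step 3: +3 fires, +2 burnt (F count now 3)
Step 4: +2 fires, +3 burnt (F count now 2)
Step 5: +2 fires, +2 burnt (F count now 2)
Step 6: +2 fires, +2 burnt (F count now 2)
Step 7: +1 fires, +2 burnt (F count now 1)
Step 8: +2 fires, +1 burnt (F count now 2)
Step 9: +0 fires, +2 burnt (F count now 0)
Fire out after step 9
Initially T: 17, now '.': 29
Total burnt (originally-T cells now '.'): 16

Answer: 16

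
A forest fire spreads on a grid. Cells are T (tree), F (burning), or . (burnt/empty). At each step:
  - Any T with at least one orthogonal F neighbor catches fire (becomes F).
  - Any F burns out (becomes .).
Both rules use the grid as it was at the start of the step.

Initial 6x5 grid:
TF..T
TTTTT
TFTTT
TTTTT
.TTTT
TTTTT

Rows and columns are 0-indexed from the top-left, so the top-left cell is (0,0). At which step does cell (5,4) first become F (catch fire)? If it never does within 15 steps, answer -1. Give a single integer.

Step 1: cell (5,4)='T' (+5 fires, +2 burnt)
Step 2: cell (5,4)='T' (+6 fires, +5 burnt)
Step 3: cell (5,4)='T' (+5 fires, +6 burnt)
Step 4: cell (5,4)='T' (+5 fires, +5 burnt)
Step 5: cell (5,4)='T' (+3 fires, +5 burnt)
Step 6: cell (5,4)='F' (+1 fires, +3 burnt)
  -> target ignites at step 6
Step 7: cell (5,4)='.' (+0 fires, +1 burnt)
  fire out at step 7

6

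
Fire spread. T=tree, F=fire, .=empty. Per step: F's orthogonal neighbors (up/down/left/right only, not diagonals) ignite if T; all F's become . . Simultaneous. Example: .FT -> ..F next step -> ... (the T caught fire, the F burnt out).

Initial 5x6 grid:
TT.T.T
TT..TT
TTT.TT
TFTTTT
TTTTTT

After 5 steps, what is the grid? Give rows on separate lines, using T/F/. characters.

Step 1: 4 trees catch fire, 1 burn out
  TT.T.T
  TT..TT
  TFT.TT
  F.FTTT
  TFTTTT
Step 2: 6 trees catch fire, 4 burn out
  TT.T.T
  TF..TT
  F.F.TT
  ...FTT
  F.FTTT
Step 3: 4 trees catch fire, 6 burn out
  TF.T.T
  F...TT
  ....TT
  ....FT
  ...FTT
Step 4: 4 trees catch fire, 4 burn out
  F..T.T
  ....TT
  ....FT
  .....F
  ....FT
Step 5: 3 trees catch fire, 4 burn out
  ...T.T
  ....FT
  .....F
  ......
  .....F

...T.T
....FT
.....F
......
.....F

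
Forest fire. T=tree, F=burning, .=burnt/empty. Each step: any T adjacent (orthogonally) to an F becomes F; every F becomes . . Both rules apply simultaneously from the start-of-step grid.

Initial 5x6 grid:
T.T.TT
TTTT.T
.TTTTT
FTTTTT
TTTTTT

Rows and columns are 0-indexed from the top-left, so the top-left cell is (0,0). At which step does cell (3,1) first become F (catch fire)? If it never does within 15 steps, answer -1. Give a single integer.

Step 1: cell (3,1)='F' (+2 fires, +1 burnt)
  -> target ignites at step 1
Step 2: cell (3,1)='.' (+3 fires, +2 burnt)
Step 3: cell (3,1)='.' (+4 fires, +3 burnt)
Step 4: cell (3,1)='.' (+5 fires, +4 burnt)
Step 5: cell (3,1)='.' (+6 fires, +5 burnt)
Step 6: cell (3,1)='.' (+2 fires, +6 burnt)
Step 7: cell (3,1)='.' (+1 fires, +2 burnt)
Step 8: cell (3,1)='.' (+1 fires, +1 burnt)
Step 9: cell (3,1)='.' (+1 fires, +1 burnt)
Step 10: cell (3,1)='.' (+0 fires, +1 burnt)
  fire out at step 10

1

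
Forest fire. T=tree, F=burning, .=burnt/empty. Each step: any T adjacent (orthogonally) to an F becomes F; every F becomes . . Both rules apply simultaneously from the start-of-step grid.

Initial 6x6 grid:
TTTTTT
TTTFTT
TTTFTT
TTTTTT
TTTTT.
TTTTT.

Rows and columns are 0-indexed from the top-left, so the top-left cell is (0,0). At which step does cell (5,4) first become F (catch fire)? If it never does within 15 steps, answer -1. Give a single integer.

Step 1: cell (5,4)='T' (+6 fires, +2 burnt)
Step 2: cell (5,4)='T' (+9 fires, +6 burnt)
Step 3: cell (5,4)='T' (+9 fires, +9 burnt)
Step 4: cell (5,4)='F' (+5 fires, +9 burnt)
  -> target ignites at step 4
Step 5: cell (5,4)='.' (+2 fires, +5 burnt)
Step 6: cell (5,4)='.' (+1 fires, +2 burnt)
Step 7: cell (5,4)='.' (+0 fires, +1 burnt)
  fire out at step 7

4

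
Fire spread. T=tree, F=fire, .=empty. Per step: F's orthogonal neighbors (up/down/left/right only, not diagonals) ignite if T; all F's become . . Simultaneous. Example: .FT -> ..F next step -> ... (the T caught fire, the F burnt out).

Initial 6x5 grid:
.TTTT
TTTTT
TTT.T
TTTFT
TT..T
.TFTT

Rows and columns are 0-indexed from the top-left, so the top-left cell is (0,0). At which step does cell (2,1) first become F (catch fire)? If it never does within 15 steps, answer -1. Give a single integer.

Step 1: cell (2,1)='T' (+4 fires, +2 burnt)
Step 2: cell (2,1)='T' (+6 fires, +4 burnt)
Step 3: cell (2,1)='F' (+5 fires, +6 burnt)
  -> target ignites at step 3
Step 4: cell (2,1)='.' (+5 fires, +5 burnt)
Step 5: cell (2,1)='.' (+3 fires, +5 burnt)
Step 6: cell (2,1)='.' (+0 fires, +3 burnt)
  fire out at step 6

3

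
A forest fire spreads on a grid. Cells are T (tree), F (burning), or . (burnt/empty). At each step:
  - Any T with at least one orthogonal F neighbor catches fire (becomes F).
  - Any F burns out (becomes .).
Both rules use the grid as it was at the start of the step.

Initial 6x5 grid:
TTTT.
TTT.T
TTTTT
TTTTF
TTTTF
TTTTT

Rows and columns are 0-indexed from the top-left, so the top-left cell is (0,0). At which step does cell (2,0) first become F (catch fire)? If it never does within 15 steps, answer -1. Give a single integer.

Step 1: cell (2,0)='T' (+4 fires, +2 burnt)
Step 2: cell (2,0)='T' (+5 fires, +4 burnt)
Step 3: cell (2,0)='T' (+4 fires, +5 burnt)
Step 4: cell (2,0)='T' (+5 fires, +4 burnt)
Step 5: cell (2,0)='F' (+4 fires, +5 burnt)
  -> target ignites at step 5
Step 6: cell (2,0)='.' (+3 fires, +4 burnt)
Step 7: cell (2,0)='.' (+1 fires, +3 burnt)
Step 8: cell (2,0)='.' (+0 fires, +1 burnt)
  fire out at step 8

5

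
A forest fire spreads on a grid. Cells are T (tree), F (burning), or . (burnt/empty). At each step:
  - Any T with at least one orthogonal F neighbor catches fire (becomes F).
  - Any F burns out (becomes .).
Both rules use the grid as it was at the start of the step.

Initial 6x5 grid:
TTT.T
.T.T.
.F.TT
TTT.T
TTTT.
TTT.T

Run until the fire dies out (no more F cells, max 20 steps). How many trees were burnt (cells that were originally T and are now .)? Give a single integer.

Step 1: +2 fires, +1 burnt (F count now 2)
Step 2: +4 fires, +2 burnt (F count now 4)
Step 3: +5 fires, +4 burnt (F count now 5)
Step 4: +3 fires, +5 burnt (F count now 3)
Step 5: +0 fires, +3 burnt (F count now 0)
Fire out after step 5
Initially T: 20, now '.': 24
Total burnt (originally-T cells now '.'): 14

Answer: 14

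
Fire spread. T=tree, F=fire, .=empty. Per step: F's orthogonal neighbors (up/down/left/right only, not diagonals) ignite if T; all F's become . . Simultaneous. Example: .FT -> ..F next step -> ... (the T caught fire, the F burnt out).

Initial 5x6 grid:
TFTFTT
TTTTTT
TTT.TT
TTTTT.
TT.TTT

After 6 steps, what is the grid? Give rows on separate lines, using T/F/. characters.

Step 1: 5 trees catch fire, 2 burn out
  F.F.FT
  TFTFTT
  TTT.TT
  TTTTT.
  TT.TTT
Step 2: 5 trees catch fire, 5 burn out
  .....F
  F.F.FT
  TFT.TT
  TTTTT.
  TT.TTT
Step 3: 5 trees catch fire, 5 burn out
  ......
  .....F
  F.F.FT
  TFTTT.
  TT.TTT
Step 4: 5 trees catch fire, 5 burn out
  ......
  ......
  .....F
  F.FTF.
  TF.TTT
Step 5: 3 trees catch fire, 5 burn out
  ......
  ......
  ......
  ...F..
  F..TFT
Step 6: 2 trees catch fire, 3 burn out
  ......
  ......
  ......
  ......
  ...F.F

......
......
......
......
...F.F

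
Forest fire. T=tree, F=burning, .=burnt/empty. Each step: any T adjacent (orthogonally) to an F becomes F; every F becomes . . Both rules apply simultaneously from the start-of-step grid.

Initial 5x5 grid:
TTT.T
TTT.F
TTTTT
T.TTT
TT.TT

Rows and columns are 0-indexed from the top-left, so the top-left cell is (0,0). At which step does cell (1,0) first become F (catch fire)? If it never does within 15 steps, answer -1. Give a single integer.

Step 1: cell (1,0)='T' (+2 fires, +1 burnt)
Step 2: cell (1,0)='T' (+2 fires, +2 burnt)
Step 3: cell (1,0)='T' (+3 fires, +2 burnt)
Step 4: cell (1,0)='T' (+4 fires, +3 burnt)
Step 5: cell (1,0)='T' (+3 fires, +4 burnt)
Step 6: cell (1,0)='F' (+3 fires, +3 burnt)
  -> target ignites at step 6
Step 7: cell (1,0)='.' (+2 fires, +3 burnt)
Step 8: cell (1,0)='.' (+1 fires, +2 burnt)
Step 9: cell (1,0)='.' (+0 fires, +1 burnt)
  fire out at step 9

6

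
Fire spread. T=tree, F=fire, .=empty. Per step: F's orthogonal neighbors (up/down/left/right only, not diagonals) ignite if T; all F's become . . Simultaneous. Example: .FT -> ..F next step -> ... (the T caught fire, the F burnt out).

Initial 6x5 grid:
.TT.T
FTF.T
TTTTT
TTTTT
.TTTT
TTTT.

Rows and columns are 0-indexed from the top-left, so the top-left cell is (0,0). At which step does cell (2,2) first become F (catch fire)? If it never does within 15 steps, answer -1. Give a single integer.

Step 1: cell (2,2)='F' (+4 fires, +2 burnt)
  -> target ignites at step 1
Step 2: cell (2,2)='.' (+5 fires, +4 burnt)
Step 3: cell (2,2)='.' (+4 fires, +5 burnt)
Step 4: cell (2,2)='.' (+5 fires, +4 burnt)
Step 5: cell (2,2)='.' (+4 fires, +5 burnt)
Step 6: cell (2,2)='.' (+1 fires, +4 burnt)
Step 7: cell (2,2)='.' (+0 fires, +1 burnt)
  fire out at step 7

1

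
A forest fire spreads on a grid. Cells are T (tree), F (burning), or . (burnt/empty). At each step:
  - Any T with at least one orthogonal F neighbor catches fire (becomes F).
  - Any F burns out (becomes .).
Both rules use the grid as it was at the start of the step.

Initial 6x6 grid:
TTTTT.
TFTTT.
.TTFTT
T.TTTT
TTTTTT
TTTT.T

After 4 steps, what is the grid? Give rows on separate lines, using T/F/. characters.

Step 1: 8 trees catch fire, 2 burn out
  TFTTT.
  F.FFT.
  .FF.FT
  T.TFTT
  TTTTTT
  TTTT.T
Step 2: 8 trees catch fire, 8 burn out
  F.FFT.
  ....F.
  .....F
  T.F.FT
  TTTFTT
  TTTT.T
Step 3: 5 trees catch fire, 8 burn out
  ....F.
  ......
  ......
  T....F
  TTF.FT
  TTTF.T
Step 4: 3 trees catch fire, 5 burn out
  ......
  ......
  ......
  T.....
  TF...F
  TTF..T

......
......
......
T.....
TF...F
TTF..T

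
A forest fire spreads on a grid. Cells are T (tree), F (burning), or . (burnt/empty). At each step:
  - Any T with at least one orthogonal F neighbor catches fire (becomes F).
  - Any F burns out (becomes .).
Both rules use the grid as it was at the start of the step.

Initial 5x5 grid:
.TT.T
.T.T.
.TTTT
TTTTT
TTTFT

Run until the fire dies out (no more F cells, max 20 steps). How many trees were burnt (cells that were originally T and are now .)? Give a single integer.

Step 1: +3 fires, +1 burnt (F count now 3)
Step 2: +4 fires, +3 burnt (F count now 4)
Step 3: +5 fires, +4 burnt (F count now 5)
Step 4: +2 fires, +5 burnt (F count now 2)
Step 5: +1 fires, +2 burnt (F count now 1)
Step 6: +1 fires, +1 burnt (F count now 1)
Step 7: +1 fires, +1 burnt (F count now 1)
Step 8: +0 fires, +1 burnt (F count now 0)
Fire out after step 8
Initially T: 18, now '.': 24
Total burnt (originally-T cells now '.'): 17

Answer: 17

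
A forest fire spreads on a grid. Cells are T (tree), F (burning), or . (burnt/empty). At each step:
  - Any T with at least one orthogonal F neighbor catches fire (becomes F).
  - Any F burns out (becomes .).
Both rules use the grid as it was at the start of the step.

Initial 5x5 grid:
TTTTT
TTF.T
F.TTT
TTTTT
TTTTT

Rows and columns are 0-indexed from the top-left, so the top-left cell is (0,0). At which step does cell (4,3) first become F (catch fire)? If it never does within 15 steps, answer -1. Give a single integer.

Step 1: cell (4,3)='T' (+5 fires, +2 burnt)
Step 2: cell (4,3)='T' (+7 fires, +5 burnt)
Step 3: cell (4,3)='T' (+5 fires, +7 burnt)
Step 4: cell (4,3)='F' (+3 fires, +5 burnt)
  -> target ignites at step 4
Step 5: cell (4,3)='.' (+1 fires, +3 burnt)
Step 6: cell (4,3)='.' (+0 fires, +1 burnt)
  fire out at step 6

4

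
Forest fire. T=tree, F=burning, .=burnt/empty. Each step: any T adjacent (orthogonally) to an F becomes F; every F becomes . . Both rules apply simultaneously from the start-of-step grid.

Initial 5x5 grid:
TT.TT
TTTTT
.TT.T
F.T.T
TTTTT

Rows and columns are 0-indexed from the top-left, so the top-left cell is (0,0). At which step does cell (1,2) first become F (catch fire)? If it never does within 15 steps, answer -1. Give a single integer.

Step 1: cell (1,2)='T' (+1 fires, +1 burnt)
Step 2: cell (1,2)='T' (+1 fires, +1 burnt)
Step 3: cell (1,2)='T' (+1 fires, +1 burnt)
Step 4: cell (1,2)='T' (+2 fires, +1 burnt)
Step 5: cell (1,2)='T' (+2 fires, +2 burnt)
Step 6: cell (1,2)='F' (+3 fires, +2 burnt)
  -> target ignites at step 6
Step 7: cell (1,2)='.' (+3 fires, +3 burnt)
Step 8: cell (1,2)='.' (+4 fires, +3 burnt)
Step 9: cell (1,2)='.' (+2 fires, +4 burnt)
Step 10: cell (1,2)='.' (+0 fires, +2 burnt)
  fire out at step 10

6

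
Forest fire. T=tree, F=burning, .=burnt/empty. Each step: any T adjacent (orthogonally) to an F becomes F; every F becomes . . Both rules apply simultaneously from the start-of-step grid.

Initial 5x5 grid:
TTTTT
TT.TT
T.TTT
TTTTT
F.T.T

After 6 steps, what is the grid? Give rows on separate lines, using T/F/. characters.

Step 1: 1 trees catch fire, 1 burn out
  TTTTT
  TT.TT
  T.TTT
  FTTTT
  ..T.T
Step 2: 2 trees catch fire, 1 burn out
  TTTTT
  TT.TT
  F.TTT
  .FTTT
  ..T.T
Step 3: 2 trees catch fire, 2 burn out
  TTTTT
  FT.TT
  ..TTT
  ..FTT
  ..T.T
Step 4: 5 trees catch fire, 2 burn out
  FTTTT
  .F.TT
  ..FTT
  ...FT
  ..F.T
Step 5: 3 trees catch fire, 5 burn out
  .FTTT
  ...TT
  ...FT
  ....F
  ....T
Step 6: 4 trees catch fire, 3 burn out
  ..FTT
  ...FT
  ....F
  .....
  ....F

..FTT
...FT
....F
.....
....F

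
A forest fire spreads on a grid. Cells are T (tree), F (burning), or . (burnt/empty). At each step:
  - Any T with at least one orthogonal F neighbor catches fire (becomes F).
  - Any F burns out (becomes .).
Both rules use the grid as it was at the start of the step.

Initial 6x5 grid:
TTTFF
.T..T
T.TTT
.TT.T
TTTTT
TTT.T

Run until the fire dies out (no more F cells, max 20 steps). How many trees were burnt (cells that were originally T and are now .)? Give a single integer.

Answer: 20

Derivation:
Step 1: +2 fires, +2 burnt (F count now 2)
Step 2: +2 fires, +2 burnt (F count now 2)
Step 3: +4 fires, +2 burnt (F count now 4)
Step 4: +2 fires, +4 burnt (F count now 2)
Step 5: +3 fires, +2 burnt (F count now 3)
Step 6: +2 fires, +3 burnt (F count now 2)
Step 7: +2 fires, +2 burnt (F count now 2)
Step 8: +2 fires, +2 burnt (F count now 2)
Step 9: +1 fires, +2 burnt (F count now 1)
Step 10: +0 fires, +1 burnt (F count now 0)
Fire out after step 10
Initially T: 21, now '.': 29
Total burnt (originally-T cells now '.'): 20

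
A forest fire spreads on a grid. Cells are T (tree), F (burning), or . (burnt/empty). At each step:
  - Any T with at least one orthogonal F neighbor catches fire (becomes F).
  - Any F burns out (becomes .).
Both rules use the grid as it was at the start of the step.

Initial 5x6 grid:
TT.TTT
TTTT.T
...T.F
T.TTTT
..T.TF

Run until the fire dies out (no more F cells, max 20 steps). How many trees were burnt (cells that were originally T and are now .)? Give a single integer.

Answer: 17

Derivation:
Step 1: +3 fires, +2 burnt (F count now 3)
Step 2: +2 fires, +3 burnt (F count now 2)
Step 3: +2 fires, +2 burnt (F count now 2)
Step 4: +3 fires, +2 burnt (F count now 3)
Step 5: +2 fires, +3 burnt (F count now 2)
Step 6: +1 fires, +2 burnt (F count now 1)
Step 7: +1 fires, +1 burnt (F count now 1)
Step 8: +2 fires, +1 burnt (F count now 2)
Step 9: +1 fires, +2 burnt (F count now 1)
Step 10: +0 fires, +1 burnt (F count now 0)
Fire out after step 10
Initially T: 18, now '.': 29
Total burnt (originally-T cells now '.'): 17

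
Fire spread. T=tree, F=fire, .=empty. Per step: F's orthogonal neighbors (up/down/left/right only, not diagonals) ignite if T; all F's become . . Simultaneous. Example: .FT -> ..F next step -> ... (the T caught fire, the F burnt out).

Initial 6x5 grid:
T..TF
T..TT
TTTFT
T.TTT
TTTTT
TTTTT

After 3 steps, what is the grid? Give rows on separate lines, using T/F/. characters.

Step 1: 6 trees catch fire, 2 burn out
  T..F.
  T..FF
  TTF.F
  T.TFT
  TTTTT
  TTTTT
Step 2: 4 trees catch fire, 6 burn out
  T....
  T....
  TF...
  T.F.F
  TTTFT
  TTTTT
Step 3: 4 trees catch fire, 4 burn out
  T....
  T....
  F....
  T....
  TTF.F
  TTTFT

T....
T....
F....
T....
TTF.F
TTTFT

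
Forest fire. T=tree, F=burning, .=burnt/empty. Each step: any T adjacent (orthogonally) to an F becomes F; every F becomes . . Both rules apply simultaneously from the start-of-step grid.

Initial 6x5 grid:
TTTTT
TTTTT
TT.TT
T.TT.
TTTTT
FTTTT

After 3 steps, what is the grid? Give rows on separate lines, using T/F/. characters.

Step 1: 2 trees catch fire, 1 burn out
  TTTTT
  TTTTT
  TT.TT
  T.TT.
  FTTTT
  .FTTT
Step 2: 3 trees catch fire, 2 burn out
  TTTTT
  TTTTT
  TT.TT
  F.TT.
  .FTTT
  ..FTT
Step 3: 3 trees catch fire, 3 burn out
  TTTTT
  TTTTT
  FT.TT
  ..TT.
  ..FTT
  ...FT

TTTTT
TTTTT
FT.TT
..TT.
..FTT
...FT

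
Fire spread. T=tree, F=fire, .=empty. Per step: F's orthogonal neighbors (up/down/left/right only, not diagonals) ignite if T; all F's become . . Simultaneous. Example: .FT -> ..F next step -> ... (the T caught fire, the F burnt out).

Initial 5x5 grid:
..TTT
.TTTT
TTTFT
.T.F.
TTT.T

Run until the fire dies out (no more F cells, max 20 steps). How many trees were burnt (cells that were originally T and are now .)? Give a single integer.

Answer: 15

Derivation:
Step 1: +3 fires, +2 burnt (F count now 3)
Step 2: +4 fires, +3 burnt (F count now 4)
Step 3: +5 fires, +4 burnt (F count now 5)
Step 4: +1 fires, +5 burnt (F count now 1)
Step 5: +2 fires, +1 burnt (F count now 2)
Step 6: +0 fires, +2 burnt (F count now 0)
Fire out after step 6
Initially T: 16, now '.': 24
Total burnt (originally-T cells now '.'): 15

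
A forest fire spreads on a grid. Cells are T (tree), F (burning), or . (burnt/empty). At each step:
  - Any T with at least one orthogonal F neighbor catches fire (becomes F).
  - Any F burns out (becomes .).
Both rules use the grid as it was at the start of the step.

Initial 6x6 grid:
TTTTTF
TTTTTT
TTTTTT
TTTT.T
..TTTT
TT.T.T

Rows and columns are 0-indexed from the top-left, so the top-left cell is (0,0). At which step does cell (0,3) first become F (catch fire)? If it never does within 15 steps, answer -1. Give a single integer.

Step 1: cell (0,3)='T' (+2 fires, +1 burnt)
Step 2: cell (0,3)='F' (+3 fires, +2 burnt)
  -> target ignites at step 2
Step 3: cell (0,3)='.' (+4 fires, +3 burnt)
Step 4: cell (0,3)='.' (+4 fires, +4 burnt)
Step 5: cell (0,3)='.' (+6 fires, +4 burnt)
Step 6: cell (0,3)='.' (+4 fires, +6 burnt)
Step 7: cell (0,3)='.' (+4 fires, +4 burnt)
Step 8: cell (0,3)='.' (+1 fires, +4 burnt)
Step 9: cell (0,3)='.' (+0 fires, +1 burnt)
  fire out at step 9

2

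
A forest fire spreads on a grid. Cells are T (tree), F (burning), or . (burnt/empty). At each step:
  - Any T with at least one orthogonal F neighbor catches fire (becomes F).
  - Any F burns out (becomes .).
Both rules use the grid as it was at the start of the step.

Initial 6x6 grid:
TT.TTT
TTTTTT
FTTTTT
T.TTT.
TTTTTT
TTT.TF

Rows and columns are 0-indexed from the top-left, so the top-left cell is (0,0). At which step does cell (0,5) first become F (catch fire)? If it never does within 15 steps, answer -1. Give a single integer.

Step 1: cell (0,5)='T' (+5 fires, +2 burnt)
Step 2: cell (0,5)='T' (+5 fires, +5 burnt)
Step 3: cell (0,5)='T' (+8 fires, +5 burnt)
Step 4: cell (0,5)='T' (+5 fires, +8 burnt)
Step 5: cell (0,5)='T' (+4 fires, +5 burnt)
Step 6: cell (0,5)='T' (+2 fires, +4 burnt)
Step 7: cell (0,5)='F' (+1 fires, +2 burnt)
  -> target ignites at step 7
Step 8: cell (0,5)='.' (+0 fires, +1 burnt)
  fire out at step 8

7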